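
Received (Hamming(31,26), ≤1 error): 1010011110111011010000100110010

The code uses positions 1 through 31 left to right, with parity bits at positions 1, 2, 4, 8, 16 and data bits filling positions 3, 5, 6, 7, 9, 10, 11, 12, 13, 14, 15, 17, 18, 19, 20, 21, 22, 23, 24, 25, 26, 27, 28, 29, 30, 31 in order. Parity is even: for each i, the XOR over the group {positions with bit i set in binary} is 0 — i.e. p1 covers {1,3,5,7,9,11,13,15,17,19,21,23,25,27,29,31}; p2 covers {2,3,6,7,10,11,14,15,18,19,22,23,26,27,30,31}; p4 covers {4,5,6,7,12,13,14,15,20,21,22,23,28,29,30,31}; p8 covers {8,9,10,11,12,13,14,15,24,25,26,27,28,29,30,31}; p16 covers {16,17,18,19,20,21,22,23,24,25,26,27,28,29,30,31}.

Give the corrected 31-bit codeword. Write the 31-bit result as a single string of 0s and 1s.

s1 (pos 1,3,5,7,9,11,13,15,17,19,21,23,25,27,29,31): 1⊕1⊕0⊕1⊕1⊕1⊕1⊕1⊕0⊕0⊕0⊕1⊕0⊕1⊕0⊕0 = 1
s2 (pos 2,3,6,7,10,11,14,15,18,19,22,23,26,27,30,31): 0⊕1⊕1⊕1⊕0⊕1⊕0⊕1⊕1⊕0⊕0⊕1⊕1⊕1⊕1⊕0 = 0
s4 (pos 4,5,6,7,12,13,14,15,20,21,22,23,28,29,30,31): 0⊕0⊕1⊕1⊕1⊕1⊕0⊕1⊕0⊕0⊕0⊕1⊕0⊕0⊕1⊕0 = 1
s8 (pos 8,9,10,11,12,13,14,15,24,25,26,27,28,29,30,31): 1⊕1⊕0⊕1⊕1⊕1⊕0⊕1⊕0⊕0⊕1⊕1⊕0⊕0⊕1⊕0 = 1
s16 (pos 16,17,18,19,20,21,22,23,24,25,26,27,28,29,30,31): 1⊕0⊕1⊕0⊕0⊕0⊕0⊕1⊕0⊕0⊕1⊕1⊕0⊕0⊕1⊕0 = 0
Syndrome s16…s1 = 01101 → error at position 13.
Flip position 13: 1010011110111011010000100110010 → 1010011110110011010000100110010

1010011110110011010000100110010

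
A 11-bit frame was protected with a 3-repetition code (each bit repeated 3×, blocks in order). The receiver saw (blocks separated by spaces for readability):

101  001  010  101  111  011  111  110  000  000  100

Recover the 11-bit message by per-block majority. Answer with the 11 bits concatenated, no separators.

10011111000

Block 1 (101): 2 ones → 1
Block 2 (001): 1 one → 0
Block 3 (010): 1 one → 0
Block 4 (101): 2 ones → 1
Block 5 (111): 3 ones → 1
Block 6 (011): 2 ones → 1
Block 7 (111): 3 ones → 1
Block 8 (110): 2 ones → 1
Block 9 (000): 0 ones → 0
Block 10 (000): 0 ones → 0
Block 11 (100): 1 one → 0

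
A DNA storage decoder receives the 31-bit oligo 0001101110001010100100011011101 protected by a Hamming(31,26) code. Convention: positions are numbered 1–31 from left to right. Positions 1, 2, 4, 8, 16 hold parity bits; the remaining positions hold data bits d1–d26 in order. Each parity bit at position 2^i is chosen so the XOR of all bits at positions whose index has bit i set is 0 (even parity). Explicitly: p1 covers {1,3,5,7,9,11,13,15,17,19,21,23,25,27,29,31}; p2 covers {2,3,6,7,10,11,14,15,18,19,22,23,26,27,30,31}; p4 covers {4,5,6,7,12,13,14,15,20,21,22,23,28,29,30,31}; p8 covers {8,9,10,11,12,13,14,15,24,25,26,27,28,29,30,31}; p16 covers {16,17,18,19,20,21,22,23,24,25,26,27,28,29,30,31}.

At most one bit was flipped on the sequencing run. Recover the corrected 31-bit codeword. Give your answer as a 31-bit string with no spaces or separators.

0000101110001010100100011011101

s1 (pos 1,3,5,7,9,11,13,15,17,19,21,23,25,27,29,31): 0⊕0⊕1⊕1⊕1⊕0⊕1⊕1⊕1⊕0⊕0⊕0⊕1⊕1⊕1⊕1 = 0
s2 (pos 2,3,6,7,10,11,14,15,18,19,22,23,26,27,30,31): 0⊕0⊕0⊕1⊕0⊕0⊕0⊕1⊕0⊕0⊕0⊕0⊕0⊕1⊕0⊕1 = 0
s4 (pos 4,5,6,7,12,13,14,15,20,21,22,23,28,29,30,31): 1⊕1⊕0⊕1⊕0⊕1⊕0⊕1⊕1⊕0⊕0⊕0⊕1⊕1⊕0⊕1 = 1
s8 (pos 8,9,10,11,12,13,14,15,24,25,26,27,28,29,30,31): 1⊕1⊕0⊕0⊕0⊕1⊕0⊕1⊕1⊕1⊕0⊕1⊕1⊕1⊕0⊕1 = 0
s16 (pos 16,17,18,19,20,21,22,23,24,25,26,27,28,29,30,31): 0⊕1⊕0⊕0⊕1⊕0⊕0⊕0⊕1⊕1⊕0⊕1⊕1⊕1⊕0⊕1 = 0
Syndrome s16…s1 = 00100 → error at position 4.
Flip position 4: 0001101110001010100100011011101 → 0000101110001010100100011011101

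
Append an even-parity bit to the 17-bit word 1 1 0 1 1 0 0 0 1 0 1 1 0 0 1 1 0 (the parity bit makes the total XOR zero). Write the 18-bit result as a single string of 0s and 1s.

XOR of the 17 data bits: 1⊕1⊕0⊕1⊕1⊕0⊕0⊕0⊕1⊕0⊕1⊕1⊕0⊕0⊕1⊕1⊕0 = 1
Parity bit = 1 (so all 18 bits XOR to 0).

110110001011001101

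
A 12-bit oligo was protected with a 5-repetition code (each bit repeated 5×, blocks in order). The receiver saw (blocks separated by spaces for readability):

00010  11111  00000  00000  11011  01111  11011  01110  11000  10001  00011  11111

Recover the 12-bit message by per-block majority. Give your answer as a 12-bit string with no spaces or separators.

Block 1 (00010): 1 one → 0
Block 2 (11111): 5 ones → 1
Block 3 (00000): 0 ones → 0
Block 4 (00000): 0 ones → 0
Block 5 (11011): 4 ones → 1
Block 6 (01111): 4 ones → 1
Block 7 (11011): 4 ones → 1
Block 8 (01110): 3 ones → 1
Block 9 (11000): 2 ones → 0
Block 10 (10001): 2 ones → 0
Block 11 (00011): 2 ones → 0
Block 12 (11111): 5 ones → 1

010011110001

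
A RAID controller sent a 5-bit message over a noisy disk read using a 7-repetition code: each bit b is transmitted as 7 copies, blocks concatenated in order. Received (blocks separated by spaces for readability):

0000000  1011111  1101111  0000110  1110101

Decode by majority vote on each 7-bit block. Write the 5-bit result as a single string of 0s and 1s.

Block 1 (0000000): 0 ones → 0
Block 2 (1011111): 6 ones → 1
Block 3 (1101111): 6 ones → 1
Block 4 (0000110): 2 ones → 0
Block 5 (1110101): 5 ones → 1

01101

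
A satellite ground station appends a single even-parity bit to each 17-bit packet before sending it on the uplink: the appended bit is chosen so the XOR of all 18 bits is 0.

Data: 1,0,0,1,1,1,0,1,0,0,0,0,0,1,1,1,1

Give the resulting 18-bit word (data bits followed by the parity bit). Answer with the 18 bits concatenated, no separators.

XOR of the 17 data bits: 1⊕0⊕0⊕1⊕1⊕1⊕0⊕1⊕0⊕0⊕0⊕0⊕0⊕1⊕1⊕1⊕1 = 1
Parity bit = 1 (so all 18 bits XOR to 0).

100111010000011111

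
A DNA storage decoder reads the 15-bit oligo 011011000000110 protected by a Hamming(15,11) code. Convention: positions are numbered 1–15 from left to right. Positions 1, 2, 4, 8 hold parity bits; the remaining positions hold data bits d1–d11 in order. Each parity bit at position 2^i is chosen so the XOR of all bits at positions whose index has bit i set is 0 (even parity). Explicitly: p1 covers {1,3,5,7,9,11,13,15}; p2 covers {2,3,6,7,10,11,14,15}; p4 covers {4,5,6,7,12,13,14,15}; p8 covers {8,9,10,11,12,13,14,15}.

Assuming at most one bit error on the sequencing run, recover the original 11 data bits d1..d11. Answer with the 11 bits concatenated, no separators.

s1 (pos 1,3,5,7,9,11,13,15): 0⊕1⊕1⊕0⊕0⊕0⊕1⊕0 = 1
s2 (pos 2,3,6,7,10,11,14,15): 1⊕1⊕1⊕0⊕0⊕0⊕1⊕0 = 0
s4 (pos 4,5,6,7,12,13,14,15): 0⊕1⊕1⊕0⊕0⊕1⊕1⊕0 = 0
s8 (pos 8,9,10,11,12,13,14,15): 0⊕0⊕0⊕0⊕0⊕1⊕1⊕0 = 0
Syndrome s8…s1 = 0001 → error at position 1.
Flip position 1: 011011000000110 → 111011000000110
Read data bits from positions 3,5,6,7,9,10,11,12,13,14,15: 11100000110

11100000110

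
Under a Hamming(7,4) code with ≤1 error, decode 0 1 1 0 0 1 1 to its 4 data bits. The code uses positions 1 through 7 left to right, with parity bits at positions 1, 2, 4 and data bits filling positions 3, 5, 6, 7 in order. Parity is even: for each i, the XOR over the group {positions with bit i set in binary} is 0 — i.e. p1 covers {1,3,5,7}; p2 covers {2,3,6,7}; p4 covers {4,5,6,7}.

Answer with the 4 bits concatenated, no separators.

s1 (pos 1,3,5,7): 0⊕1⊕0⊕1 = 0
s2 (pos 2,3,6,7): 1⊕1⊕1⊕1 = 0
s4 (pos 4,5,6,7): 0⊕0⊕1⊕1 = 0
Syndrome s4…s1 = 000 → no error.
Read data bits from positions 3,5,6,7: 1011

1011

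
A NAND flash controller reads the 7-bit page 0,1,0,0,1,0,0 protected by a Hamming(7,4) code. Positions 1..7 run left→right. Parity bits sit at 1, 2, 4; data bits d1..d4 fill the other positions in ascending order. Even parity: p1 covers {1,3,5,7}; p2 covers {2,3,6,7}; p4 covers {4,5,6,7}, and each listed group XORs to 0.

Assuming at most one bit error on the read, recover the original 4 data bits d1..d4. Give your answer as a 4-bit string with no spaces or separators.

0101

s1 (pos 1,3,5,7): 0⊕0⊕1⊕0 = 1
s2 (pos 2,3,6,7): 1⊕0⊕0⊕0 = 1
s4 (pos 4,5,6,7): 0⊕1⊕0⊕0 = 1
Syndrome s4…s1 = 111 → error at position 7.
Flip position 7: 0100100 → 0100101
Read data bits from positions 3,5,6,7: 0101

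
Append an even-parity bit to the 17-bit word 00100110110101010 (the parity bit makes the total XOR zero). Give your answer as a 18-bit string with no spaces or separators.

XOR of the 17 data bits: 0⊕0⊕1⊕0⊕0⊕1⊕1⊕0⊕1⊕1⊕0⊕1⊕0⊕1⊕0⊕1⊕0 = 0
Parity bit = 0 (so all 18 bits XOR to 0).

001001101101010100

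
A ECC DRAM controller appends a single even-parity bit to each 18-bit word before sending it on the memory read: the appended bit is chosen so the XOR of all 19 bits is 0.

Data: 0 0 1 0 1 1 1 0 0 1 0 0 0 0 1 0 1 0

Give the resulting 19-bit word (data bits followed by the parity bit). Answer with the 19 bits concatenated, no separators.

0010111001000010101

XOR of the 18 data bits: 0⊕0⊕1⊕0⊕1⊕1⊕1⊕0⊕0⊕1⊕0⊕0⊕0⊕0⊕1⊕0⊕1⊕0 = 1
Parity bit = 1 (so all 19 bits XOR to 0).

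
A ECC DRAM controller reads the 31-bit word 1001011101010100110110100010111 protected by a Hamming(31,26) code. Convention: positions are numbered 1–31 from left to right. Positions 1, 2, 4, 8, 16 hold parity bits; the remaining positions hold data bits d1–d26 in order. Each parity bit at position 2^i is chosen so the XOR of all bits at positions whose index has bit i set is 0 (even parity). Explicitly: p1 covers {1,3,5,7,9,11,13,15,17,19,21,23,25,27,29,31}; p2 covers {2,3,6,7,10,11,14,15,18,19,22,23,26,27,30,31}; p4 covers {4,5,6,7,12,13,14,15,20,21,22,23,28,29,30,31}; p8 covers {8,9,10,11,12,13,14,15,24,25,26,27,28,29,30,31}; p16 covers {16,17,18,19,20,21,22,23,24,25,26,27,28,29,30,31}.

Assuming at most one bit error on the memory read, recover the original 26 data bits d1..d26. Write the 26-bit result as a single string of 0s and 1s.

00110101010110111100010111

s1 (pos 1,3,5,7,9,11,13,15,17,19,21,23,25,27,29,31): 1⊕0⊕0⊕1⊕0⊕0⊕0⊕0⊕1⊕0⊕1⊕1⊕0⊕1⊕1⊕1 = 0
s2 (pos 2,3,6,7,10,11,14,15,18,19,22,23,26,27,30,31): 0⊕0⊕1⊕1⊕1⊕0⊕1⊕0⊕1⊕0⊕0⊕1⊕0⊕1⊕1⊕1 = 1
s4 (pos 4,5,6,7,12,13,14,15,20,21,22,23,28,29,30,31): 1⊕0⊕1⊕1⊕1⊕0⊕1⊕0⊕1⊕1⊕0⊕1⊕0⊕1⊕1⊕1 = 1
s8 (pos 8,9,10,11,12,13,14,15,24,25,26,27,28,29,30,31): 1⊕0⊕1⊕0⊕1⊕0⊕1⊕0⊕0⊕0⊕0⊕1⊕0⊕1⊕1⊕1 = 0
s16 (pos 16,17,18,19,20,21,22,23,24,25,26,27,28,29,30,31): 0⊕1⊕1⊕0⊕1⊕1⊕0⊕1⊕0⊕0⊕0⊕1⊕0⊕1⊕1⊕1 = 1
Syndrome s16…s1 = 10110 → error at position 22.
Flip position 22: 1001011101010100110110100010111 → 1001011101010100110111100010111
Read data bits from positions 3,5,6,7,9,10,11,12,13,14,15,17,18,19,20,21,22,23,24,25,26,27,28,29,30,31: 00110101010110111100010111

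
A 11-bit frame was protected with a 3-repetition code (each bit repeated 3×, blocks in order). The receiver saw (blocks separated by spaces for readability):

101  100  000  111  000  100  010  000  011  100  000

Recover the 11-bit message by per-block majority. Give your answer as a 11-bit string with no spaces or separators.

Block 1 (101): 2 ones → 1
Block 2 (100): 1 one → 0
Block 3 (000): 0 ones → 0
Block 4 (111): 3 ones → 1
Block 5 (000): 0 ones → 0
Block 6 (100): 1 one → 0
Block 7 (010): 1 one → 0
Block 8 (000): 0 ones → 0
Block 9 (011): 2 ones → 1
Block 10 (100): 1 one → 0
Block 11 (000): 0 ones → 0

10010000100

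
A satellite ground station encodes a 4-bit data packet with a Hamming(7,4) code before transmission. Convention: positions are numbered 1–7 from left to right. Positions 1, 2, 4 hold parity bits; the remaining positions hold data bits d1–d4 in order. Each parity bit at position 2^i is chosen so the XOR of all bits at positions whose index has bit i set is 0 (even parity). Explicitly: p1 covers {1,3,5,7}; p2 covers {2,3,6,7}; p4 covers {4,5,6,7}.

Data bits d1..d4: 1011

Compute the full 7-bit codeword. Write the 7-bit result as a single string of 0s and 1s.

Place data at non-parity positions: p1 p2 1 p4 0 1 1
p1 (pos 1,3,5,7): XOR of data positions = 1⊕0⊕1 = 0
p2 (pos 2,3,6,7): XOR of data positions = 1⊕1⊕1 = 1
p4 (pos 4,5,6,7): XOR of data positions = 0⊕1⊕1 = 0
Codeword: 0110011

0110011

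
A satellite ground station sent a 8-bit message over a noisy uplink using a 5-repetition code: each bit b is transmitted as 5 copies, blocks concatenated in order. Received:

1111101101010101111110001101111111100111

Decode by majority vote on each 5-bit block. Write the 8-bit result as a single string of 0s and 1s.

11010111

Block 1 (11111): 5 ones → 1
Block 2 (01101): 3 ones → 1
Block 3 (01010): 2 ones → 0
Block 4 (11111): 5 ones → 1
Block 5 (10001): 2 ones → 0
Block 6 (10111): 4 ones → 1
Block 7 (11111): 5 ones → 1
Block 8 (00111): 3 ones → 1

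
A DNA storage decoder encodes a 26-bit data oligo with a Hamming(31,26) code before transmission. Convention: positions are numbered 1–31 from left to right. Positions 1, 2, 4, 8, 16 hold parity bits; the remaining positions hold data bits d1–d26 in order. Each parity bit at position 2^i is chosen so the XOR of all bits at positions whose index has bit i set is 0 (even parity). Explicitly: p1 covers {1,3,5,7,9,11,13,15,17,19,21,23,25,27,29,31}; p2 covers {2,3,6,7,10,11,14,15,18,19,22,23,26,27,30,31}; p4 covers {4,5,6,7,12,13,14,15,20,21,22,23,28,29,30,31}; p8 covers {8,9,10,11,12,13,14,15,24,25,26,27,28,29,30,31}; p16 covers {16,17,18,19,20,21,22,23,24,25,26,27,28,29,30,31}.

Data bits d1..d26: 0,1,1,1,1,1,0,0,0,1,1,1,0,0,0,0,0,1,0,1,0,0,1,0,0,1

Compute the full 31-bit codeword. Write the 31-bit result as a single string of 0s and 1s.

0100111111000111100000101001001

Place data at non-parity positions: p1 p2 0 p4 1 1 1 p8 1 1 0 0 0 1 1 p16 1 0 0 0 0 0 1 0 1 0 0 1 0 0 1
p1 (pos 1,3,5,7,9,11,13,15,17,19,21,23,25,27,29,31): XOR of data positions = 0⊕1⊕1⊕1⊕0⊕0⊕1⊕1⊕0⊕0⊕1⊕1⊕0⊕0⊕1 = 0
p2 (pos 2,3,6,7,10,11,14,15,18,19,22,23,26,27,30,31): XOR of data positions = 0⊕1⊕1⊕1⊕0⊕1⊕1⊕0⊕0⊕0⊕1⊕0⊕0⊕0⊕1 = 1
p4 (pos 4,5,6,7,12,13,14,15,20,21,22,23,28,29,30,31): XOR of data positions = 1⊕1⊕1⊕0⊕0⊕1⊕1⊕0⊕0⊕0⊕1⊕1⊕0⊕0⊕1 = 0
p8 (pos 8,9,10,11,12,13,14,15,24,25,26,27,28,29,30,31): XOR of data positions = 1⊕1⊕0⊕0⊕0⊕1⊕1⊕0⊕1⊕0⊕0⊕1⊕0⊕0⊕1 = 1
p16 (pos 16,17,18,19,20,21,22,23,24,25,26,27,28,29,30,31): XOR of data positions = 1⊕0⊕0⊕0⊕0⊕0⊕1⊕0⊕1⊕0⊕0⊕1⊕0⊕0⊕1 = 1
Codeword: 0100111111000111100000101001001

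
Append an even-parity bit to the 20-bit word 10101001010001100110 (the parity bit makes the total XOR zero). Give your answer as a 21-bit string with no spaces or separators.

XOR of the 20 data bits: 1⊕0⊕1⊕0⊕1⊕0⊕0⊕1⊕0⊕1⊕0⊕0⊕0⊕1⊕1⊕0⊕0⊕1⊕1⊕0 = 1
Parity bit = 1 (so all 21 bits XOR to 0).

101010010100011001101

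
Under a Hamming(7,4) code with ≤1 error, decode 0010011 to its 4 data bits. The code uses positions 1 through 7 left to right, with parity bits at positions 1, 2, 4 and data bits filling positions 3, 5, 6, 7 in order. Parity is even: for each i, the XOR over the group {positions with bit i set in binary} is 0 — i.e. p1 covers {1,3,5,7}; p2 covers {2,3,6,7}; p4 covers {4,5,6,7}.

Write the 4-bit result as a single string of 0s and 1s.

1011

s1 (pos 1,3,5,7): 0⊕1⊕0⊕1 = 0
s2 (pos 2,3,6,7): 0⊕1⊕1⊕1 = 1
s4 (pos 4,5,6,7): 0⊕0⊕1⊕1 = 0
Syndrome s4…s1 = 010 → error at position 2.
Flip position 2: 0010011 → 0110011
Read data bits from positions 3,5,6,7: 1011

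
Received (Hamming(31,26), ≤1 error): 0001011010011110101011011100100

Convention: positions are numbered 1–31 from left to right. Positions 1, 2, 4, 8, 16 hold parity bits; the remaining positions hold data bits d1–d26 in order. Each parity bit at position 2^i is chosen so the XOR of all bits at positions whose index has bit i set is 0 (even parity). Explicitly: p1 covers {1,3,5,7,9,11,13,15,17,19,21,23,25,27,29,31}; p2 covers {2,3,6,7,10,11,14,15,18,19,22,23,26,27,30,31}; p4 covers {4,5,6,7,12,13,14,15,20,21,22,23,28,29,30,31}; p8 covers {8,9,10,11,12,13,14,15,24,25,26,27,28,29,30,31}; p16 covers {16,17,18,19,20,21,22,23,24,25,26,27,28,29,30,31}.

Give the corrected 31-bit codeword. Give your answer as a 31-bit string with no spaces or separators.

0001011010111110101011011100100

s1 (pos 1,3,5,7,9,11,13,15,17,19,21,23,25,27,29,31): 0⊕0⊕0⊕1⊕1⊕0⊕1⊕1⊕1⊕1⊕1⊕0⊕1⊕0⊕1⊕0 = 1
s2 (pos 2,3,6,7,10,11,14,15,18,19,22,23,26,27,30,31): 0⊕0⊕1⊕1⊕0⊕0⊕1⊕1⊕0⊕1⊕1⊕0⊕1⊕0⊕0⊕0 = 1
s4 (pos 4,5,6,7,12,13,14,15,20,21,22,23,28,29,30,31): 1⊕0⊕1⊕1⊕1⊕1⊕1⊕1⊕0⊕1⊕1⊕0⊕0⊕1⊕0⊕0 = 0
s8 (pos 8,9,10,11,12,13,14,15,24,25,26,27,28,29,30,31): 0⊕1⊕0⊕0⊕1⊕1⊕1⊕1⊕1⊕1⊕1⊕0⊕0⊕1⊕0⊕0 = 1
s16 (pos 16,17,18,19,20,21,22,23,24,25,26,27,28,29,30,31): 0⊕1⊕0⊕1⊕0⊕1⊕1⊕0⊕1⊕1⊕1⊕0⊕0⊕1⊕0⊕0 = 0
Syndrome s16…s1 = 01011 → error at position 11.
Flip position 11: 0001011010011110101011011100100 → 0001011010111110101011011100100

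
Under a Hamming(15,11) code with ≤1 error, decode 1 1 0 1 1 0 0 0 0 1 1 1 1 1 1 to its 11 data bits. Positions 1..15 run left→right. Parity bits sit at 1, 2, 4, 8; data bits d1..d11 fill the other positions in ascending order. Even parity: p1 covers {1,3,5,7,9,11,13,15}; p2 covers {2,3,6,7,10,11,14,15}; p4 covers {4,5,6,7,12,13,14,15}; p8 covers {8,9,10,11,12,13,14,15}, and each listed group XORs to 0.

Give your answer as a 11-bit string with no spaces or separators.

s1 (pos 1,3,5,7,9,11,13,15): 1⊕0⊕1⊕0⊕0⊕1⊕1⊕1 = 1
s2 (pos 2,3,6,7,10,11,14,15): 1⊕0⊕0⊕0⊕1⊕1⊕1⊕1 = 1
s4 (pos 4,5,6,7,12,13,14,15): 1⊕1⊕0⊕0⊕1⊕1⊕1⊕1 = 0
s8 (pos 8,9,10,11,12,13,14,15): 0⊕0⊕1⊕1⊕1⊕1⊕1⊕1 = 0
Syndrome s8…s1 = 0011 → error at position 3.
Flip position 3: 110110000111111 → 111110000111111
Read data bits from positions 3,5,6,7,9,10,11,12,13,14,15: 11000111111

11000111111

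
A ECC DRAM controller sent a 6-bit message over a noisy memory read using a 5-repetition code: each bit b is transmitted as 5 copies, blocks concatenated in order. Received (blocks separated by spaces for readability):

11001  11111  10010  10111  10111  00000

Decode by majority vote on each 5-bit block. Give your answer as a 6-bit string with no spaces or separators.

110110

Block 1 (11001): 3 ones → 1
Block 2 (11111): 5 ones → 1
Block 3 (10010): 2 ones → 0
Block 4 (10111): 4 ones → 1
Block 5 (10111): 4 ones → 1
Block 6 (00000): 0 ones → 0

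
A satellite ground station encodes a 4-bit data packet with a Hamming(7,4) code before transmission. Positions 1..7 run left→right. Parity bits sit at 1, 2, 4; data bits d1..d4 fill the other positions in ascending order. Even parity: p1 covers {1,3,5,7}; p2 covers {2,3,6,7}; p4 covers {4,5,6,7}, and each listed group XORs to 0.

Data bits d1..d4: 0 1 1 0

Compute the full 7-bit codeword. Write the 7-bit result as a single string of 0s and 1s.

Place data at non-parity positions: p1 p2 0 p4 1 1 0
p1 (pos 1,3,5,7): XOR of data positions = 0⊕1⊕0 = 1
p2 (pos 2,3,6,7): XOR of data positions = 0⊕1⊕0 = 1
p4 (pos 4,5,6,7): XOR of data positions = 1⊕1⊕0 = 0
Codeword: 1100110

1100110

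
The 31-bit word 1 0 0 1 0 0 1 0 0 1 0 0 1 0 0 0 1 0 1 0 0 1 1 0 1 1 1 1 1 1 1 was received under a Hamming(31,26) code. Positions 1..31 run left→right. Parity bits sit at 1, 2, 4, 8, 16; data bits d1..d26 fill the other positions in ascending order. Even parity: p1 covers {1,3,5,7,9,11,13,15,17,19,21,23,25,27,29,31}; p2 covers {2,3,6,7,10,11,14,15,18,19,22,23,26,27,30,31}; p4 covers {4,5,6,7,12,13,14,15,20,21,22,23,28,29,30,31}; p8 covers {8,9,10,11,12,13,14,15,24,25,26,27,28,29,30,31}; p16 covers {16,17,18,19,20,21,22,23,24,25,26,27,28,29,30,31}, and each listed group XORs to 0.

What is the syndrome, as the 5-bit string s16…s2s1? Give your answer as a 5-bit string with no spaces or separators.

11110

s1 (pos 1,3,5,7,9,11,13,15,17,19,21,23,25,27,29,31): 1⊕0⊕0⊕1⊕0⊕0⊕1⊕0⊕1⊕1⊕0⊕1⊕1⊕1⊕1⊕1 = 0
s2 (pos 2,3,6,7,10,11,14,15,18,19,22,23,26,27,30,31): 0⊕0⊕0⊕1⊕1⊕0⊕0⊕0⊕0⊕1⊕1⊕1⊕1⊕1⊕1⊕1 = 1
s4 (pos 4,5,6,7,12,13,14,15,20,21,22,23,28,29,30,31): 1⊕0⊕0⊕1⊕0⊕1⊕0⊕0⊕0⊕0⊕1⊕1⊕1⊕1⊕1⊕1 = 1
s8 (pos 8,9,10,11,12,13,14,15,24,25,26,27,28,29,30,31): 0⊕0⊕1⊕0⊕0⊕1⊕0⊕0⊕0⊕1⊕1⊕1⊕1⊕1⊕1⊕1 = 1
s16 (pos 16,17,18,19,20,21,22,23,24,25,26,27,28,29,30,31): 0⊕1⊕0⊕1⊕0⊕0⊕1⊕1⊕0⊕1⊕1⊕1⊕1⊕1⊕1⊕1 = 1
Syndrome s16…s1 = 11110 → error at position 30.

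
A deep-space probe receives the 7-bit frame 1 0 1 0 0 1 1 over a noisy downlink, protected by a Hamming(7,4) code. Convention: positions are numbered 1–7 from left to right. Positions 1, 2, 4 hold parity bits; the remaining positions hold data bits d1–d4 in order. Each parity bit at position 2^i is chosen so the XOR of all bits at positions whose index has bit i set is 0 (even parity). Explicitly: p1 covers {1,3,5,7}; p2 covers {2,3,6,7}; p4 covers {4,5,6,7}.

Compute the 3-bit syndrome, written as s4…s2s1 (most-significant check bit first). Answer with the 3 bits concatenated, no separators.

011

s1 (pos 1,3,5,7): 1⊕1⊕0⊕1 = 1
s2 (pos 2,3,6,7): 0⊕1⊕1⊕1 = 1
s4 (pos 4,5,6,7): 0⊕0⊕1⊕1 = 0
Syndrome s4…s1 = 011 → error at position 3.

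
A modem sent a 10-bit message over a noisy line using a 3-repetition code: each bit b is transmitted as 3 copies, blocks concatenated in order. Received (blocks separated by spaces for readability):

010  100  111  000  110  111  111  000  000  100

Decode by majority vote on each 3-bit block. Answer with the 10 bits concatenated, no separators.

0010111000

Block 1 (010): 1 one → 0
Block 2 (100): 1 one → 0
Block 3 (111): 3 ones → 1
Block 4 (000): 0 ones → 0
Block 5 (110): 2 ones → 1
Block 6 (111): 3 ones → 1
Block 7 (111): 3 ones → 1
Block 8 (000): 0 ones → 0
Block 9 (000): 0 ones → 0
Block 10 (100): 1 one → 0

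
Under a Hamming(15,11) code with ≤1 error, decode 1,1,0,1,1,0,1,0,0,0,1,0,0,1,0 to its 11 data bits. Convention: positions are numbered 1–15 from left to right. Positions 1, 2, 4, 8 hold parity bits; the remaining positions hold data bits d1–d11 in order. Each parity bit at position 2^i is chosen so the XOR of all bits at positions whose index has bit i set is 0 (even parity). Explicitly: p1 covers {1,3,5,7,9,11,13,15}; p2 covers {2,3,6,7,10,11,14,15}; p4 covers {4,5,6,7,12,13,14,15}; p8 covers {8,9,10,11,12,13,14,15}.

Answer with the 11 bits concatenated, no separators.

01010010010

s1 (pos 1,3,5,7,9,11,13,15): 1⊕0⊕1⊕1⊕0⊕1⊕0⊕0 = 0
s2 (pos 2,3,6,7,10,11,14,15): 1⊕0⊕0⊕1⊕0⊕1⊕1⊕0 = 0
s4 (pos 4,5,6,7,12,13,14,15): 1⊕1⊕0⊕1⊕0⊕0⊕1⊕0 = 0
s8 (pos 8,9,10,11,12,13,14,15): 0⊕0⊕0⊕1⊕0⊕0⊕1⊕0 = 0
Syndrome s8…s1 = 0000 → no error.
Read data bits from positions 3,5,6,7,9,10,11,12,13,14,15: 01010010010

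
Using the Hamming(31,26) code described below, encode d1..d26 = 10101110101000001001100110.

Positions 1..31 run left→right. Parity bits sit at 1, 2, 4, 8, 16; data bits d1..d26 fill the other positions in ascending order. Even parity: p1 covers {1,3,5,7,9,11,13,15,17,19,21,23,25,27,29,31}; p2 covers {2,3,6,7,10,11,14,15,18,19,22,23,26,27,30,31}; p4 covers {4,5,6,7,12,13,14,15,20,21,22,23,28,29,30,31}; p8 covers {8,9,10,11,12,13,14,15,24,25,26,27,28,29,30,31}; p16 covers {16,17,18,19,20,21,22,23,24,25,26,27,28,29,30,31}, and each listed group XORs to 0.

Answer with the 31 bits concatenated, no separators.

Place data at non-parity positions: p1 p2 1 p4 0 1 0 p8 1 1 1 0 1 0 1 p16 0 0 0 0 0 1 0 0 1 1 0 0 1 1 0
p1 (pos 1,3,5,7,9,11,13,15,17,19,21,23,25,27,29,31): XOR of data positions = 1⊕0⊕0⊕1⊕1⊕1⊕1⊕0⊕0⊕0⊕0⊕1⊕0⊕1⊕0 = 1
p2 (pos 2,3,6,7,10,11,14,15,18,19,22,23,26,27,30,31): XOR of data positions = 1⊕1⊕0⊕1⊕1⊕0⊕1⊕0⊕0⊕1⊕0⊕1⊕0⊕1⊕0 = 0
p4 (pos 4,5,6,7,12,13,14,15,20,21,22,23,28,29,30,31): XOR of data positions = 0⊕1⊕0⊕0⊕1⊕0⊕1⊕0⊕0⊕1⊕0⊕0⊕1⊕1⊕0 = 0
p8 (pos 8,9,10,11,12,13,14,15,24,25,26,27,28,29,30,31): XOR of data positions = 1⊕1⊕1⊕0⊕1⊕0⊕1⊕0⊕1⊕1⊕0⊕0⊕1⊕1⊕0 = 1
p16 (pos 16,17,18,19,20,21,22,23,24,25,26,27,28,29,30,31): XOR of data positions = 0⊕0⊕0⊕0⊕0⊕1⊕0⊕0⊕1⊕1⊕0⊕0⊕1⊕1⊕0 = 1
Codeword: 1010010111101011000001001100110

1010010111101011000001001100110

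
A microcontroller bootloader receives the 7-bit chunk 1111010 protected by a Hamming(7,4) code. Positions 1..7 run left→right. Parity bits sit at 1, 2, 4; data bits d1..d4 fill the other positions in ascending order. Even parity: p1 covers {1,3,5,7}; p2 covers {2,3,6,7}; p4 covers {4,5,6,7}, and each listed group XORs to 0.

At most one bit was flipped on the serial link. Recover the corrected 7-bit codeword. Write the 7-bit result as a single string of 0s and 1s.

1011010

s1 (pos 1,3,5,7): 1⊕1⊕0⊕0 = 0
s2 (pos 2,3,6,7): 1⊕1⊕1⊕0 = 1
s4 (pos 4,5,6,7): 1⊕0⊕1⊕0 = 0
Syndrome s4…s1 = 010 → error at position 2.
Flip position 2: 1111010 → 1011010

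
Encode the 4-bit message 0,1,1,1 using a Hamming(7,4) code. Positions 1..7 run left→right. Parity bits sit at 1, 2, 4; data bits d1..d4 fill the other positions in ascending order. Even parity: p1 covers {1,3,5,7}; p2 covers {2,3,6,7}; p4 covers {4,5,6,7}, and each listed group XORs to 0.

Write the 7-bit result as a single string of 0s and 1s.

Place data at non-parity positions: p1 p2 0 p4 1 1 1
p1 (pos 1,3,5,7): XOR of data positions = 0⊕1⊕1 = 0
p2 (pos 2,3,6,7): XOR of data positions = 0⊕1⊕1 = 0
p4 (pos 4,5,6,7): XOR of data positions = 1⊕1⊕1 = 1
Codeword: 0001111

0001111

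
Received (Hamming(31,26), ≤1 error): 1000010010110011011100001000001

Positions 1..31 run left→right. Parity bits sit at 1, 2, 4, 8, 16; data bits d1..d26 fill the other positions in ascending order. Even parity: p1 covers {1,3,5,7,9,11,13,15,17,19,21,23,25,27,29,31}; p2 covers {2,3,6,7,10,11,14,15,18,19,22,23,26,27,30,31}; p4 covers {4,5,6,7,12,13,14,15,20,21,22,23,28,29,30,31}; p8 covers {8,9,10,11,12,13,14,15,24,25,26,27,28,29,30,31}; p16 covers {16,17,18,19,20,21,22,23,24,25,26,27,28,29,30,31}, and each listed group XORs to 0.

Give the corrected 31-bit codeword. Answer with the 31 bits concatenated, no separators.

1000110010110011011100001000001

s1 (pos 1,3,5,7,9,11,13,15,17,19,21,23,25,27,29,31): 1⊕0⊕0⊕0⊕1⊕1⊕0⊕1⊕0⊕1⊕0⊕0⊕1⊕0⊕0⊕1 = 1
s2 (pos 2,3,6,7,10,11,14,15,18,19,22,23,26,27,30,31): 0⊕0⊕1⊕0⊕0⊕1⊕0⊕1⊕1⊕1⊕0⊕0⊕0⊕0⊕0⊕1 = 0
s4 (pos 4,5,6,7,12,13,14,15,20,21,22,23,28,29,30,31): 0⊕0⊕1⊕0⊕1⊕0⊕0⊕1⊕1⊕0⊕0⊕0⊕0⊕0⊕0⊕1 = 1
s8 (pos 8,9,10,11,12,13,14,15,24,25,26,27,28,29,30,31): 0⊕1⊕0⊕1⊕1⊕0⊕0⊕1⊕0⊕1⊕0⊕0⊕0⊕0⊕0⊕1 = 0
s16 (pos 16,17,18,19,20,21,22,23,24,25,26,27,28,29,30,31): 1⊕0⊕1⊕1⊕1⊕0⊕0⊕0⊕0⊕1⊕0⊕0⊕0⊕0⊕0⊕1 = 0
Syndrome s16…s1 = 00101 → error at position 5.
Flip position 5: 1000010010110011011100001000001 → 1000110010110011011100001000001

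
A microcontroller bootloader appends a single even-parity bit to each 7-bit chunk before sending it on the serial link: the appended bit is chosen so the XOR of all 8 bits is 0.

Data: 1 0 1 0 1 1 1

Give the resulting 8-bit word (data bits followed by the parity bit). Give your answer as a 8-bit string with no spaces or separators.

XOR of the 7 data bits: 1⊕0⊕1⊕0⊕1⊕1⊕1 = 1
Parity bit = 1 (so all 8 bits XOR to 0).

10101111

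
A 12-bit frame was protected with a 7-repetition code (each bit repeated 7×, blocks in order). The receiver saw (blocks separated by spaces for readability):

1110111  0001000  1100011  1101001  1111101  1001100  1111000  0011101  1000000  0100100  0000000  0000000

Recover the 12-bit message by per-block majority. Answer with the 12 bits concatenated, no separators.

Block 1 (1110111): 6 ones → 1
Block 2 (0001000): 1 one → 0
Block 3 (1100011): 4 ones → 1
Block 4 (1101001): 4 ones → 1
Block 5 (1111101): 6 ones → 1
Block 6 (1001100): 3 ones → 0
Block 7 (1111000): 4 ones → 1
Block 8 (0011101): 4 ones → 1
Block 9 (1000000): 1 one → 0
Block 10 (0100100): 2 ones → 0
Block 11 (0000000): 0 ones → 0
Block 12 (0000000): 0 ones → 0

101110110000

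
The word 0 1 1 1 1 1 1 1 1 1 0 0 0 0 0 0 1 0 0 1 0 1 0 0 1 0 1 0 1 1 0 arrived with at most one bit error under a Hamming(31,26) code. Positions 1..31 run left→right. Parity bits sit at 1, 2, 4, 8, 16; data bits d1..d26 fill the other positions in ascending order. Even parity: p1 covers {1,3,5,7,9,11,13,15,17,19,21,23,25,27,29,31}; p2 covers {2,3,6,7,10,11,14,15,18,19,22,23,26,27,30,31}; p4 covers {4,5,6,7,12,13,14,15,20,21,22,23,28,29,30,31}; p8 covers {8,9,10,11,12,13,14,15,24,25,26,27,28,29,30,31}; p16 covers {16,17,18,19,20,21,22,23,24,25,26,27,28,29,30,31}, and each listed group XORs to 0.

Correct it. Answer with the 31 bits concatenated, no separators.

s1 (pos 1,3,5,7,9,11,13,15,17,19,21,23,25,27,29,31): 0⊕1⊕1⊕1⊕1⊕0⊕0⊕0⊕1⊕0⊕0⊕0⊕1⊕1⊕1⊕0 = 0
s2 (pos 2,3,6,7,10,11,14,15,18,19,22,23,26,27,30,31): 1⊕1⊕1⊕1⊕1⊕0⊕0⊕0⊕0⊕0⊕1⊕0⊕0⊕1⊕1⊕0 = 0
s4 (pos 4,5,6,7,12,13,14,15,20,21,22,23,28,29,30,31): 1⊕1⊕1⊕1⊕0⊕0⊕0⊕0⊕1⊕0⊕1⊕0⊕0⊕1⊕1⊕0 = 0
s8 (pos 8,9,10,11,12,13,14,15,24,25,26,27,28,29,30,31): 1⊕1⊕1⊕0⊕0⊕0⊕0⊕0⊕0⊕1⊕0⊕1⊕0⊕1⊕1⊕0 = 1
s16 (pos 16,17,18,19,20,21,22,23,24,25,26,27,28,29,30,31): 0⊕1⊕0⊕0⊕1⊕0⊕1⊕0⊕0⊕1⊕0⊕1⊕0⊕1⊕1⊕0 = 1
Syndrome s16…s1 = 11000 → error at position 24.
Flip position 24: 0111111111000000100101001010110 → 0111111111000000100101011010110

0111111111000000100101011010110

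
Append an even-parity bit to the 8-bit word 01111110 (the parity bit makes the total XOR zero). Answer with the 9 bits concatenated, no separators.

XOR of the 8 data bits: 0⊕1⊕1⊕1⊕1⊕1⊕1⊕0 = 0
Parity bit = 0 (so all 9 bits XOR to 0).

011111100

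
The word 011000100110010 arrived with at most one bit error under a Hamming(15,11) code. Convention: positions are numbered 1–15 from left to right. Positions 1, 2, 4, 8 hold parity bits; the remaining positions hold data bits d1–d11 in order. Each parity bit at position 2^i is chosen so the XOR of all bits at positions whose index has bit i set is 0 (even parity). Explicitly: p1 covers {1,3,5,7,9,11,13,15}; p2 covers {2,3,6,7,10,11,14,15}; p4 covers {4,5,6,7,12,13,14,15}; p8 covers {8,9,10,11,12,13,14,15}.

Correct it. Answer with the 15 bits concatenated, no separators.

011000101110010

s1 (pos 1,3,5,7,9,11,13,15): 0⊕1⊕0⊕1⊕0⊕1⊕0⊕0 = 1
s2 (pos 2,3,6,7,10,11,14,15): 1⊕1⊕0⊕1⊕1⊕1⊕1⊕0 = 0
s4 (pos 4,5,6,7,12,13,14,15): 0⊕0⊕0⊕1⊕0⊕0⊕1⊕0 = 0
s8 (pos 8,9,10,11,12,13,14,15): 0⊕0⊕1⊕1⊕0⊕0⊕1⊕0 = 1
Syndrome s8…s1 = 1001 → error at position 9.
Flip position 9: 011000100110010 → 011000101110010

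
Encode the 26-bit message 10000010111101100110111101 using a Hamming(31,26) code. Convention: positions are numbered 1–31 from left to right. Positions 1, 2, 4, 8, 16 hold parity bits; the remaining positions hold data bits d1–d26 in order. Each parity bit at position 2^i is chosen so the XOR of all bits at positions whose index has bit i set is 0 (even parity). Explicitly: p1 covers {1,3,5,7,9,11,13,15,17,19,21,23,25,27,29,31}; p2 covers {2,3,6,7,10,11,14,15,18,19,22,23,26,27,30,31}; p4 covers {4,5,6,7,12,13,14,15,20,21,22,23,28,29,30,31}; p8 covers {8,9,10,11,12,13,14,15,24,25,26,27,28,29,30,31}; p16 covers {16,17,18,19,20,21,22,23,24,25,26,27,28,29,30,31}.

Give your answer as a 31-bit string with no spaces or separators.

Place data at non-parity positions: p1 p2 1 p4 0 0 0 p8 0 0 1 0 1 1 1 p16 1 0 1 1 0 0 1 1 0 1 1 1 1 0 1
p1 (pos 1,3,5,7,9,11,13,15,17,19,21,23,25,27,29,31): XOR of data positions = 1⊕0⊕0⊕0⊕1⊕1⊕1⊕1⊕1⊕0⊕1⊕0⊕1⊕1⊕1 = 0
p2 (pos 2,3,6,7,10,11,14,15,18,19,22,23,26,27,30,31): XOR of data positions = 1⊕0⊕0⊕0⊕1⊕1⊕1⊕0⊕1⊕0⊕1⊕1⊕1⊕0⊕1 = 1
p4 (pos 4,5,6,7,12,13,14,15,20,21,22,23,28,29,30,31): XOR of data positions = 0⊕0⊕0⊕0⊕1⊕1⊕1⊕1⊕0⊕0⊕1⊕1⊕1⊕0⊕1 = 0
p8 (pos 8,9,10,11,12,13,14,15,24,25,26,27,28,29,30,31): XOR of data positions = 0⊕0⊕1⊕0⊕1⊕1⊕1⊕1⊕0⊕1⊕1⊕1⊕1⊕0⊕1 = 0
p16 (pos 16,17,18,19,20,21,22,23,24,25,26,27,28,29,30,31): XOR of data positions = 1⊕0⊕1⊕1⊕0⊕0⊕1⊕1⊕0⊕1⊕1⊕1⊕1⊕0⊕1 = 0
Codeword: 0110000000101110101100110111101

0110000000101110101100110111101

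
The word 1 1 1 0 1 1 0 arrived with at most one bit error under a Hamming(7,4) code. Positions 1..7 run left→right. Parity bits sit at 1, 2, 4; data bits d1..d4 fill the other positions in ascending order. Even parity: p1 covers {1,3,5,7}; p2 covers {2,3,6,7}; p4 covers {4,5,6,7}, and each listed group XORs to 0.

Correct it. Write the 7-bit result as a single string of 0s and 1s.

1100110

s1 (pos 1,3,5,7): 1⊕1⊕1⊕0 = 1
s2 (pos 2,3,6,7): 1⊕1⊕1⊕0 = 1
s4 (pos 4,5,6,7): 0⊕1⊕1⊕0 = 0
Syndrome s4…s1 = 011 → error at position 3.
Flip position 3: 1110110 → 1100110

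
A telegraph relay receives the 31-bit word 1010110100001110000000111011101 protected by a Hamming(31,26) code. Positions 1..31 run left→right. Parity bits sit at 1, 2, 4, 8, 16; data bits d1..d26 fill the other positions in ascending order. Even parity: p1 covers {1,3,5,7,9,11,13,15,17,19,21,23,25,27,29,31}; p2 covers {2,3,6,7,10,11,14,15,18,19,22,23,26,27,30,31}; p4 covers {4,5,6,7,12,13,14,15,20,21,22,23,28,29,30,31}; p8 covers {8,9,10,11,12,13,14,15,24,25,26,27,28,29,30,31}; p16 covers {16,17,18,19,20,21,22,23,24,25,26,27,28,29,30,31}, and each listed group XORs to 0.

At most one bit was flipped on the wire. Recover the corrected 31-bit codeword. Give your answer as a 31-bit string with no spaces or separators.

s1 (pos 1,3,5,7,9,11,13,15,17,19,21,23,25,27,29,31): 1⊕1⊕1⊕0⊕0⊕0⊕1⊕1⊕0⊕0⊕0⊕1⊕1⊕1⊕1⊕1 = 0
s2 (pos 2,3,6,7,10,11,14,15,18,19,22,23,26,27,30,31): 0⊕1⊕1⊕0⊕0⊕0⊕1⊕1⊕0⊕0⊕0⊕1⊕0⊕1⊕0⊕1 = 1
s4 (pos 4,5,6,7,12,13,14,15,20,21,22,23,28,29,30,31): 0⊕1⊕1⊕0⊕0⊕1⊕1⊕1⊕0⊕0⊕0⊕1⊕1⊕1⊕0⊕1 = 1
s8 (pos 8,9,10,11,12,13,14,15,24,25,26,27,28,29,30,31): 1⊕0⊕0⊕0⊕0⊕1⊕1⊕1⊕1⊕1⊕0⊕1⊕1⊕1⊕0⊕1 = 0
s16 (pos 16,17,18,19,20,21,22,23,24,25,26,27,28,29,30,31): 0⊕0⊕0⊕0⊕0⊕0⊕0⊕1⊕1⊕1⊕0⊕1⊕1⊕1⊕0⊕1 = 1
Syndrome s16…s1 = 10110 → error at position 22.
Flip position 22: 1010110100001110000000111011101 → 1010110100001110000001111011101

1010110100001110000001111011101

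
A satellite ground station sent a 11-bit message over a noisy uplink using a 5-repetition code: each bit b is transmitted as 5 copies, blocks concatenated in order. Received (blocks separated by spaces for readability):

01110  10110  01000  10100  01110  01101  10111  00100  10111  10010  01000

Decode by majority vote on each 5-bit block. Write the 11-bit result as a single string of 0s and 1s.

11001110100

Block 1 (01110): 3 ones → 1
Block 2 (10110): 3 ones → 1
Block 3 (01000): 1 one → 0
Block 4 (10100): 2 ones → 0
Block 5 (01110): 3 ones → 1
Block 6 (01101): 3 ones → 1
Block 7 (10111): 4 ones → 1
Block 8 (00100): 1 one → 0
Block 9 (10111): 4 ones → 1
Block 10 (10010): 2 ones → 0
Block 11 (01000): 1 one → 0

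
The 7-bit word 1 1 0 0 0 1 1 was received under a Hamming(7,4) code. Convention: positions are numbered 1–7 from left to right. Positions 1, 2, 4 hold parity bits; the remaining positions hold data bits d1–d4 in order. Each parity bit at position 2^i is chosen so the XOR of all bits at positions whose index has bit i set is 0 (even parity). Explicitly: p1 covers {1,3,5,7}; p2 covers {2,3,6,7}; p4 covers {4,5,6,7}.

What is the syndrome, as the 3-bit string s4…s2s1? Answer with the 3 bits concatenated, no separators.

s1 (pos 1,3,5,7): 1⊕0⊕0⊕1 = 0
s2 (pos 2,3,6,7): 1⊕0⊕1⊕1 = 1
s4 (pos 4,5,6,7): 0⊕0⊕1⊕1 = 0
Syndrome s4…s1 = 010 → error at position 2.

010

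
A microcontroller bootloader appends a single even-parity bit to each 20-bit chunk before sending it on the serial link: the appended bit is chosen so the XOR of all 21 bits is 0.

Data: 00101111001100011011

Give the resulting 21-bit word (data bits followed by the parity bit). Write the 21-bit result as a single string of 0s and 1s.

XOR of the 20 data bits: 0⊕0⊕1⊕0⊕1⊕1⊕1⊕1⊕0⊕0⊕1⊕1⊕0⊕0⊕0⊕1⊕1⊕0⊕1⊕1 = 1
Parity bit = 1 (so all 21 bits XOR to 0).

001011110011000110111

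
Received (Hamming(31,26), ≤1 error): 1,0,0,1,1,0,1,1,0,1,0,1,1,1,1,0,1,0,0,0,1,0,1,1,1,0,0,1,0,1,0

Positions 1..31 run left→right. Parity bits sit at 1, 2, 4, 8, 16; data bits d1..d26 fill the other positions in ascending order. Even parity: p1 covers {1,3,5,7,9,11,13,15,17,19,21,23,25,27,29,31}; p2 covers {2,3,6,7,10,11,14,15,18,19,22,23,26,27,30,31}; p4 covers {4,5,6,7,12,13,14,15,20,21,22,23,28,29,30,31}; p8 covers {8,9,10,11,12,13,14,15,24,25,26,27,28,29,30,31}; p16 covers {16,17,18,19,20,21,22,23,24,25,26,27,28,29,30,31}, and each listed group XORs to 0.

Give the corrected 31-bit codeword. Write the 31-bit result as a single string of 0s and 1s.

s1 (pos 1,3,5,7,9,11,13,15,17,19,21,23,25,27,29,31): 1⊕0⊕1⊕1⊕0⊕0⊕1⊕1⊕1⊕0⊕1⊕1⊕1⊕0⊕0⊕0 = 1
s2 (pos 2,3,6,7,10,11,14,15,18,19,22,23,26,27,30,31): 0⊕0⊕0⊕1⊕1⊕0⊕1⊕1⊕0⊕0⊕0⊕1⊕0⊕0⊕1⊕0 = 0
s4 (pos 4,5,6,7,12,13,14,15,20,21,22,23,28,29,30,31): 1⊕1⊕0⊕1⊕1⊕1⊕1⊕1⊕0⊕1⊕0⊕1⊕1⊕0⊕1⊕0 = 1
s8 (pos 8,9,10,11,12,13,14,15,24,25,26,27,28,29,30,31): 1⊕0⊕1⊕0⊕1⊕1⊕1⊕1⊕1⊕1⊕0⊕0⊕1⊕0⊕1⊕0 = 0
s16 (pos 16,17,18,19,20,21,22,23,24,25,26,27,28,29,30,31): 0⊕1⊕0⊕0⊕0⊕1⊕0⊕1⊕1⊕1⊕0⊕0⊕1⊕0⊕1⊕0 = 1
Syndrome s16…s1 = 10101 → error at position 21.
Flip position 21: 1001101101011110100010111001010 → 1001101101011110100000111001010

1001101101011110100000111001010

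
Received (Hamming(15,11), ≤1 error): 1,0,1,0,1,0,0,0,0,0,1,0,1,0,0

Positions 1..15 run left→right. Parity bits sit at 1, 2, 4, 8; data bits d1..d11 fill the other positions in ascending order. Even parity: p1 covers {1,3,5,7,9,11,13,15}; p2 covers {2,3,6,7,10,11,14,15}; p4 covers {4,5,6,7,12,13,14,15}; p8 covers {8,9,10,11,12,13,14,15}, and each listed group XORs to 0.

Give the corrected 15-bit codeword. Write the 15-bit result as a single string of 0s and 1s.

001010000010100

s1 (pos 1,3,5,7,9,11,13,15): 1⊕1⊕1⊕0⊕0⊕1⊕1⊕0 = 1
s2 (pos 2,3,6,7,10,11,14,15): 0⊕1⊕0⊕0⊕0⊕1⊕0⊕0 = 0
s4 (pos 4,5,6,7,12,13,14,15): 0⊕1⊕0⊕0⊕0⊕1⊕0⊕0 = 0
s8 (pos 8,9,10,11,12,13,14,15): 0⊕0⊕0⊕1⊕0⊕1⊕0⊕0 = 0
Syndrome s8…s1 = 0001 → error at position 1.
Flip position 1: 101010000010100 → 001010000010100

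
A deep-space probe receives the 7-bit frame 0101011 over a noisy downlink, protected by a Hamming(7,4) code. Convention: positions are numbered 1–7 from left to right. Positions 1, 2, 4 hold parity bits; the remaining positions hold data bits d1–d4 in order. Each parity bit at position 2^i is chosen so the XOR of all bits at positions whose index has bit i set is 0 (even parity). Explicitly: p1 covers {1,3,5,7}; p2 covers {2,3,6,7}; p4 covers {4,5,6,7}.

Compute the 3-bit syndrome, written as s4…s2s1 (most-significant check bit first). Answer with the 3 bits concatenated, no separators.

111

s1 (pos 1,3,5,7): 0⊕0⊕0⊕1 = 1
s2 (pos 2,3,6,7): 1⊕0⊕1⊕1 = 1
s4 (pos 4,5,6,7): 1⊕0⊕1⊕1 = 1
Syndrome s4…s1 = 111 → error at position 7.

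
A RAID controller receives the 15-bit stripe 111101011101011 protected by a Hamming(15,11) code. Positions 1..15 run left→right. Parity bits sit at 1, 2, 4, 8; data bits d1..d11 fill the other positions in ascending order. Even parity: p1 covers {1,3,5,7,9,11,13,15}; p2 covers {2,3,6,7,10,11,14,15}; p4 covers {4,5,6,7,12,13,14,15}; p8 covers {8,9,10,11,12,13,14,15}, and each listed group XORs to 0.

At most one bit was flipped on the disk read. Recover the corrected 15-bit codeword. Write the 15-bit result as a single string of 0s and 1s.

111001011101011

s1 (pos 1,3,5,7,9,11,13,15): 1⊕1⊕0⊕0⊕1⊕0⊕0⊕1 = 0
s2 (pos 2,3,6,7,10,11,14,15): 1⊕1⊕1⊕0⊕1⊕0⊕1⊕1 = 0
s4 (pos 4,5,6,7,12,13,14,15): 1⊕0⊕1⊕0⊕1⊕0⊕1⊕1 = 1
s8 (pos 8,9,10,11,12,13,14,15): 1⊕1⊕1⊕0⊕1⊕0⊕1⊕1 = 0
Syndrome s8…s1 = 0100 → error at position 4.
Flip position 4: 111101011101011 → 111001011101011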